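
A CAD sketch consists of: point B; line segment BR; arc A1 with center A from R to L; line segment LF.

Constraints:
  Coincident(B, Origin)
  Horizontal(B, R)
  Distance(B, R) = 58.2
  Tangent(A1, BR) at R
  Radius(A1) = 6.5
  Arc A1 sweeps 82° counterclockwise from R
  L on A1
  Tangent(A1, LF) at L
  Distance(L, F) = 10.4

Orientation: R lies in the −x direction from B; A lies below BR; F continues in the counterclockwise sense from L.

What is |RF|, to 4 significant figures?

17.74

B is at the origin; BR is horizontal with |BR| = 58.2 and R on the −x side, so R = (-58.20, 0.000). The tangent condition forces AR to be normal to BR, so A = R + (0, -6.5) = (-58.20, -6.500). On A1, R sits at bearing 90° from A; an 82° counterclockwise sweep puts L at bearing 172°, so L = A + 6.5·(cos 172°, sin 172°) = (-64.64, -5.595). Tangency of A1 to LF means the radius AL is perpendicular to LF, so LF runs along (−sin 172°, cos 172°); with |LF| = 10.4, F = (-66.08, -15.89). Then |RF| = |F − R| = 17.74.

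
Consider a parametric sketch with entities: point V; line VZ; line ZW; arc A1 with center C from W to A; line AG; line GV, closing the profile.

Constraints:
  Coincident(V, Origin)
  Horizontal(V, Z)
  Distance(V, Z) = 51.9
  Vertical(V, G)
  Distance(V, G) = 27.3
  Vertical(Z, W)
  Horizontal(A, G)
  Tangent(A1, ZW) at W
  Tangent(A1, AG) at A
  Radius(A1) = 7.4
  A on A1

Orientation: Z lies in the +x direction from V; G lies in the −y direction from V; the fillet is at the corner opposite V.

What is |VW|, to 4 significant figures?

55.58

V is at the origin; VZ is horizontal with |VZ| = 51.9 and Z on the +x side, so Z = (51.90, 0.000). VG is vertical with |VG| = 27.3 and G on the −y side, so G = (0.000, -27.30). The virtual corner opposite V is at (51.90, -27.30). The tangent condition forces CW to be normal to ZW and the tangent condition forces CA to be normal to AG, with radius 7.4, so the center C sits 7.4 in from both sides at C = (44.50, -19.90). That places the tangent points at W = (51.90, -19.90) on ZW and A = (44.50, -27.30) on AG. Then |VW| = |W − V| = 55.58.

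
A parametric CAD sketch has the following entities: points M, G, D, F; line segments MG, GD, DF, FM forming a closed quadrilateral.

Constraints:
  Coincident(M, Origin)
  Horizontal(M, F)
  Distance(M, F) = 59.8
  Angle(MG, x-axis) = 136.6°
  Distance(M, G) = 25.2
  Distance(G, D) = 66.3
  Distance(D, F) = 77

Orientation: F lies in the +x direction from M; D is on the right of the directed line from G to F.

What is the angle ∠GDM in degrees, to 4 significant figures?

16.48°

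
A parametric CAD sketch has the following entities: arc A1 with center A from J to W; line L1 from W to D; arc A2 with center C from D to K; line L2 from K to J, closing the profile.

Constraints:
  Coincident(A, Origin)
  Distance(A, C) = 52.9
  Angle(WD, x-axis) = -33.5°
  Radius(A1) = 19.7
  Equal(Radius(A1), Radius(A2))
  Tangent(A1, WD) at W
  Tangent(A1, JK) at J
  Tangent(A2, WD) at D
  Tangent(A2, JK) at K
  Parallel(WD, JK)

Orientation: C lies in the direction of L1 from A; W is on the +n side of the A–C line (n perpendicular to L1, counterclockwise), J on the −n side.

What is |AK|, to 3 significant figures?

56.4

Tangency of A1 to both parallel lines with radius 19.7 puts W and J at A ± 19.7·n: W = (10.9, 16.4), J = (-10.9, -16.4). Equal radii place D and K the same way about C: D = C + 19.7·n = (55.0, -12.8), K = C − 19.7·n = (33.2, -45.6). Then |AK| = |K − A| = 56.4.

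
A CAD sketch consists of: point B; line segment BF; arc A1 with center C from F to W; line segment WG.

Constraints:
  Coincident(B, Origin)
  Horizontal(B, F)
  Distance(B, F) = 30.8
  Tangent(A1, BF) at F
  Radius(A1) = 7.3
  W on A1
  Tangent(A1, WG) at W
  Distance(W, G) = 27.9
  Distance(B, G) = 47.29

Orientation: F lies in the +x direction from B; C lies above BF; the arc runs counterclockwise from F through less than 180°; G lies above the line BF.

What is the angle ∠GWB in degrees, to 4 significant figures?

88.44°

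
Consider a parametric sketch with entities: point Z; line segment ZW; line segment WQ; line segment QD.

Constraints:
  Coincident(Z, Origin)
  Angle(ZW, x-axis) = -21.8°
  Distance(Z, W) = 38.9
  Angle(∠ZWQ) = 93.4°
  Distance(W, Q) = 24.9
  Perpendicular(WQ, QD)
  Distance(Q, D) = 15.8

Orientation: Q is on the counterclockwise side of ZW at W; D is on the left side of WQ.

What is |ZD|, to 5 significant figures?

35.647

Z is at the origin; ZW runs at -21.8° with length 38.9, so W = 38.9·(cos -21.8°, sin -21.8°) = (36.118, -14.446). ∠ZWQ = 93.4°, so WQ runs at -21.8° + (180° − 93.4°) = 64.800° from the x-axis; with |WQ| = 24.9, Q = W + 24.9·(cos 64.800°, sin 64.800°) = (46.720, 8.0840). The perpendicularity gives QD at right angles to WQ; with |QD| = 15.8 on the left of WQ, D = Q + 15.8·(-0.90483, 0.42578) = (32.424, 14.811). Then |ZD| = |D − Z| = 35.647.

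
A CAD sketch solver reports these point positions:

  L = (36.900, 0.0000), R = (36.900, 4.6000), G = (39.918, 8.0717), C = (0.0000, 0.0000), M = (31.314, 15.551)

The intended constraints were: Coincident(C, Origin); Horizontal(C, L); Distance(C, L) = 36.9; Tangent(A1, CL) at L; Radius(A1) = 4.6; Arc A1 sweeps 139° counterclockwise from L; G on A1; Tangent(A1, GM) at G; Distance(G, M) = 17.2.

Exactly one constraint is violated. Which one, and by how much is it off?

Distance(G, M) = 17.2 — off by 5.80.

C = (0.00, 0.00) ✓; C.y = 0.00, L.y = 0.00 ✓; |CL| = 36.90 ✓; ∠(RL, LC) = 90.00° ✓; |RL| = 4.600 ✓; bearing(R→G) − bearing(R→L) = 139.0° ✓; |RG| = 4.600 ✓; ∠(RG, GM) = 90.00° ✓; |GM| = 11.40 ✗.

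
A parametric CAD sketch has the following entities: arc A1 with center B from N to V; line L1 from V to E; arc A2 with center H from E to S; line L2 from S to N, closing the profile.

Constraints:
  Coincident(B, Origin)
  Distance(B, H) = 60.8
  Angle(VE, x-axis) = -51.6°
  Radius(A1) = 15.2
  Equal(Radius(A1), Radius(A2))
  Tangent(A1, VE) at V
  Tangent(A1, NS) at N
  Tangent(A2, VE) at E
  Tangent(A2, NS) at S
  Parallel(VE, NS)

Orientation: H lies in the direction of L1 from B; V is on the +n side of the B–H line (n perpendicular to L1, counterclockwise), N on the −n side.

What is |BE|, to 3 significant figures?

62.7

The slot axis is L1's direction at -51.6°, so u = (cos -51.6°, sin -51.6°) = (0.621, -0.784) and n = (−sin -51.6°, cos -51.6°) = (0.784, 0.621). B is at the origin and H lies 60.8 along u from B, so H = 60.8·u = (37.8, -47.6). Tangency of A1 to both parallel lines with radius 15.2 puts V and N at B ± 15.2·n: V = (11.9, 9.44), N = (-11.9, -9.44). Equal radii place E and S the same way about H: E = H + 15.2·n = (49.7, -38.2), S = H − 15.2·n = (25.9, -57.1). Then |BE| = |E − B| = 62.7.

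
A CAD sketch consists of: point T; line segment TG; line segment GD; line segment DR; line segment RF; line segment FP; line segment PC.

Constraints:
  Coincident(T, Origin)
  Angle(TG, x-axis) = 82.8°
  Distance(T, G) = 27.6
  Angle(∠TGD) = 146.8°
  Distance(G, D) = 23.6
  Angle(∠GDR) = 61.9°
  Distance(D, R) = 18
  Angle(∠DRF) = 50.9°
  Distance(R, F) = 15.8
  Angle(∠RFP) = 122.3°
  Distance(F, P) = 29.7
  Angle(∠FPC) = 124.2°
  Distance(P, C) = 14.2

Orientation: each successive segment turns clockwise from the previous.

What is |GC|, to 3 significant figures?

46.2

∠RFP = 122.3° gives FP at 105° from the x-axis; with |FP| = 29.7, P = (2.75, 62.1). ∠FPC = 124.2° gives PC at 48.9° from the x-axis; with |PC| = 14.2, C = (12.1, 72.8). Then |GC| = |C − G| = 46.2.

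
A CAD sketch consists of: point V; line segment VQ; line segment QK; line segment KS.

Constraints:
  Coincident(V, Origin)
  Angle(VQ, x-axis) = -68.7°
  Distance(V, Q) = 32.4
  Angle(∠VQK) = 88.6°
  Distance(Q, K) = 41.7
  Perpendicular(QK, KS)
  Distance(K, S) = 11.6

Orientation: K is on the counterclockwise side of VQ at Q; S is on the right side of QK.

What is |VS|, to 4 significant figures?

60.07

V is at the origin; VQ runs at -68.7° with length 32.4, so Q = 32.4·(cos -68.7°, sin -68.7°) = (11.77, -30.19). ∠VQK = 88.6°, so QK runs at -68.7° + (180° − 88.6°) = 22.70° from the x-axis; with |QK| = 41.7, K = Q + 41.7·(cos 22.70°, sin 22.70°) = (50.24, -14.09). QK ⟂ KS; with |KS| = 11.6 on the right of QK, S = K + 11.6·(0.3859, -0.9225) = (54.72, -24.80). Then |VS| = |S − V| = 60.07.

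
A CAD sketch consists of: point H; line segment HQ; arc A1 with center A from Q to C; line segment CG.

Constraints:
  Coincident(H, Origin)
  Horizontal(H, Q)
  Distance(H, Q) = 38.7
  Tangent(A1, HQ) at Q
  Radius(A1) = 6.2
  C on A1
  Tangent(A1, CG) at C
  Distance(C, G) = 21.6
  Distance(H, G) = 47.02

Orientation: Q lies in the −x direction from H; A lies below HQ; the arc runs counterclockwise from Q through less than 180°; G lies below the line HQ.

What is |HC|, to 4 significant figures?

45.30

Checks: H = (0.00, 0.00) ✓; |AC| = 6.200 ✓; ∠(AC, CG) = 90.00° ✓; |CG| = 21.60 ✓; |HG| = 47.02 ✓.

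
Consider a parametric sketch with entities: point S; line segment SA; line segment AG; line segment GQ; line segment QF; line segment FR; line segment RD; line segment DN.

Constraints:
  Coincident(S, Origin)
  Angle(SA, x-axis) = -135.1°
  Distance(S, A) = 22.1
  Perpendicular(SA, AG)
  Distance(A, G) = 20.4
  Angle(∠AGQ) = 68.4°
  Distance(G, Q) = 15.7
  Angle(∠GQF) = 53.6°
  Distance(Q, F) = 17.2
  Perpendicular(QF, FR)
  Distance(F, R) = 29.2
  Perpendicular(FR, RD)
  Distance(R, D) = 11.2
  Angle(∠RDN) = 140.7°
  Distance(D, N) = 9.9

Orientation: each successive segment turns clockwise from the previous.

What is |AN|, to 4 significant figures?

35.16

S is at the origin; SA runs at -135.1° with length 22.1, so A = (-15.65, -15.60). SA ⟂ AG, so AG runs at 134.9°; with |AG| = 20.4, G = (-30.05, -1.150). ∠AGQ = 68.4° gives GQ at 23.30° from the x-axis; with |GQ| = 15.7, Q = (-15.63, 5.060). ∠GQF = 53.6° gives QF at -103.1° from the x-axis; with |QF| = 17.2, F = (-19.53, -11.69). QF ⟂ FR, so FR runs at 166.9°; with |FR| = 29.2, R = (-47.97, -5.074). FR is perpendicular to RD, so RD runs at 76.90°; with |RD| = 11.2, D = (-45.43, 5.835). ∠RDN = 140.7° gives DN at 37.60° from the x-axis; with |DN| = 9.9, N = (-37.59, 11.88). Then |AN| = |N − A| = 35.16.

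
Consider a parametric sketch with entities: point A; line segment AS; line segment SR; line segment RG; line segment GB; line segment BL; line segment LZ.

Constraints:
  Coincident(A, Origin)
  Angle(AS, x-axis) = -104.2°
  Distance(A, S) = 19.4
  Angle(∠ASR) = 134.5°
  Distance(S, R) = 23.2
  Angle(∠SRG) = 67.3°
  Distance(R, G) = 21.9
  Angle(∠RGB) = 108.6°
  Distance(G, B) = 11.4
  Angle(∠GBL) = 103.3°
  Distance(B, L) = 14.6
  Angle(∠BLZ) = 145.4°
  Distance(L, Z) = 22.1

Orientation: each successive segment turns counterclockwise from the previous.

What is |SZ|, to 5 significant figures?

18.313

A is at the origin; AS runs at -104.2° with length 19.4, so S = (-4.7590, -18.807). ∠ASR = 134.5° gives SR at -58.700° from the x-axis; with |SR| = 23.2, R = (7.2939, -38.631). ∠SRG = 67.3° gives RG at 54.000° from the x-axis; with |RG| = 21.9, G = (20.166, -20.913). ∠RGB = 108.6° gives GB at 125.40° from the x-axis; with |GB| = 11.4, B = (13.563, -11.621). ∠GBL = 103.3° gives BL at -157.90° from the x-axis; with |BL| = 14.6, L = (0.035254, -17.114). ∠BLZ = 145.4° gives LZ at -123.30° from the x-axis; with |LZ| = 22.1, Z = (-12.098, -35.585). Then |SZ| = |Z − S| = 18.313.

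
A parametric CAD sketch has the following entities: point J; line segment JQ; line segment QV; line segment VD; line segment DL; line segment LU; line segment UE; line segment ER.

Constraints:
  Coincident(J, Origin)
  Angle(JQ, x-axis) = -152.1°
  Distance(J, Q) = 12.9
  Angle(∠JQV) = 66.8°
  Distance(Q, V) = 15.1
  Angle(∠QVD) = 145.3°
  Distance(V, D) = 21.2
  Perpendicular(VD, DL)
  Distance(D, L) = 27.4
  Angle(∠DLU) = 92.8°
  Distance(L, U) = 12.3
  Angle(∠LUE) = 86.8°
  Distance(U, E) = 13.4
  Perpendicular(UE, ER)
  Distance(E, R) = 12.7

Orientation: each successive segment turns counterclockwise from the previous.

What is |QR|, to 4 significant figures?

34.66

J is at the origin; JQ runs at -152.1° with length 12.9, so Q = (-11.40, -6.036). ∠JQV = 66.8° gives QV at -38.90° from the x-axis; with |QV| = 15.1, V = (0.3509, -15.52). ∠QVD = 145.3° gives VD at -4.200° from the x-axis; with |VD| = 21.2, D = (21.49, -17.07). VD ⟂ DL, so DL runs at 85.80°; with |DL| = 27.4, L = (23.50, 10.26). ∠DLU = 92.8° gives LU at 173.0° from the x-axis; with |LU| = 12.3, U = (11.29, 11.75). ∠LUE = 86.8° gives UE at -93.80° from the x-axis; with |UE| = 13.4, E = (10.40, -1.616). The perpendicularity gives ER at right angles to UE, so ER runs at -3.800°; with |ER| = 12.7, R = (23.08, -2.458). Then |QR| = |R − Q| = 34.66.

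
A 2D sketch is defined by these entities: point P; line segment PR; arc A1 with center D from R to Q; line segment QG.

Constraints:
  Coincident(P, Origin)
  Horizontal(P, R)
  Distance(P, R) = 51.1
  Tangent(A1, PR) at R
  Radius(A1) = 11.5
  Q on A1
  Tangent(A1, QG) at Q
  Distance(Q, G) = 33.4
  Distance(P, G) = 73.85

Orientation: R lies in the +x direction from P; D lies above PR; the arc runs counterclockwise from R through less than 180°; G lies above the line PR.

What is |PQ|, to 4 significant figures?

63.85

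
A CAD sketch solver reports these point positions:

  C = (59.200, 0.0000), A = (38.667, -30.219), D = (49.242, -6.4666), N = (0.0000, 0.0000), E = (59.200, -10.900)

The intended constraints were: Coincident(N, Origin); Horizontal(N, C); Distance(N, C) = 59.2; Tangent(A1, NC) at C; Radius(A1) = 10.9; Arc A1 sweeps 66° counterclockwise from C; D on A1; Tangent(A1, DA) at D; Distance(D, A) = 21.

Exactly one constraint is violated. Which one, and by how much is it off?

Distance(D, A) = 21 — off by 5.00.

N = (0.00, 0.00) ✓; N.y = 0.00, C.y = 0.00 ✓; |NC| = 59.20 ✓; ∠(EC, CN) = 90.00° ✓; |EC| = 10.90 ✓; bearing(E→D) − bearing(E→C) = 66.00° ✓; |ED| = 10.90 ✓; ∠(ED, DA) = 90.00° ✓; |DA| = 26.00 ✗.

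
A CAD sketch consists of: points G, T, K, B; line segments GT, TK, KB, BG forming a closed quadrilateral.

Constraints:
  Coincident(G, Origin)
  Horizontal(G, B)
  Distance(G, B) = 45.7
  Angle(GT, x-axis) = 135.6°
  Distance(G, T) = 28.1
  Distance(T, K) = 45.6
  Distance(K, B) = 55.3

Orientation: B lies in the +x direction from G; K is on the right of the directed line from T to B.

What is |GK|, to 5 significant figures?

23.629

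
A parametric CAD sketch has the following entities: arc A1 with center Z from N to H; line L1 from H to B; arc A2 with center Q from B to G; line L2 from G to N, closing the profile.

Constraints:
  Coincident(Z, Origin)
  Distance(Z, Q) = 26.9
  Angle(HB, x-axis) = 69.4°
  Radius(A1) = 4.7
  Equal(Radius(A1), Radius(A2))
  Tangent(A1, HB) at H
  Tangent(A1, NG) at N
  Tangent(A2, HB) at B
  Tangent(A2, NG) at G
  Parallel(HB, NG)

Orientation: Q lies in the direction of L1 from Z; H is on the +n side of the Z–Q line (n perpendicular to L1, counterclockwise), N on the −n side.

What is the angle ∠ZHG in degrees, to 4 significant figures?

70.74°

Tangency of A1 to both parallel lines with radius 4.7 puts H and N at Z ± 4.7·n: H = (-4.399, 1.654), N = (4.399, -1.654). Equal radii place B and G the same way about Q: B = Q + 4.7·n = (5.065, 26.83), G = Q − 4.7·n = (13.86, 23.53). Then cos ∠ZHG = HZ·HG / (|HZ||HG|), giving 70.74°.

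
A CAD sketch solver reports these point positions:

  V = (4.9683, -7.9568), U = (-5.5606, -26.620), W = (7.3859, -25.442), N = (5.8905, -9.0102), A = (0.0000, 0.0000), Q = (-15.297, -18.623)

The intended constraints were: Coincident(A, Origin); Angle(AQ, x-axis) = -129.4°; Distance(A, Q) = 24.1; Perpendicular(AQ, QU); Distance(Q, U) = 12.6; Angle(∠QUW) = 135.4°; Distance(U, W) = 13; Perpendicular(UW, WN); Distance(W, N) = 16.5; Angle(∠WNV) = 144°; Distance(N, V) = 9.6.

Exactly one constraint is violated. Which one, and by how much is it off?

Distance(N, V) = 9.6 — off by 8.20.

A = (0.00, 0.00) ✓; AQ at -129.4° ✓; |AQ| = 24.10 ✓; ∠(AQ, QU) = 90.00° ✓; |QU| = 12.60 ✓; ∠QUW = 135.4° ✓; |UW| = 13.00 ✓; ∠(UW, WN) = 90.00° ✓; |WN| = 16.50 ✓; ∠WNV = 144.0° ✓; |NV| = 1.400 ✗.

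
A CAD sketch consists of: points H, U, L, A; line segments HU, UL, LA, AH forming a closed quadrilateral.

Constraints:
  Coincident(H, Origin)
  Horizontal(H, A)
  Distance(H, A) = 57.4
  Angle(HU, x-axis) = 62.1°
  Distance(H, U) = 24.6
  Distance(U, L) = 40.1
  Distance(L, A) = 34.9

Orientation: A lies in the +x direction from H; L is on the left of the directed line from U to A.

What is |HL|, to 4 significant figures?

60.22

Checks: |UL| = 40.10 ✓; |LA| = 34.90 ✓.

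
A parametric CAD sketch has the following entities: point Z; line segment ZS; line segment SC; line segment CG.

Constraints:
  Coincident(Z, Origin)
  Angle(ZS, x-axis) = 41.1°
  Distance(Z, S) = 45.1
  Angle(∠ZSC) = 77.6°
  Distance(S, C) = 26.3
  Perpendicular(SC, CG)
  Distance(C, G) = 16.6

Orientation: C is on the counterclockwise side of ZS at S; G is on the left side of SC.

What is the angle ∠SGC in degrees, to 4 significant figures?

57.74°

Z is at the origin; ZS runs at 41.1° with length 45.1, so S = 45.1·(cos 41.1°, sin 41.1°) = (33.99, 29.65). ∠ZSC = 77.6°, so SC runs at 41.1° + (180° − 77.6°) = 143.5° from the x-axis; with |SC| = 26.3, C = S + 26.3·(cos 143.5°, sin 143.5°) = (12.84, 45.29). The perpendicularity gives CG at right angles to SC; with |CG| = 16.6 on the left of SC, G = C + 16.6·(-0.5948, -0.8039) = (2.970, 31.95). Then cos ∠SGC = GS·GC / (|GS||GC|), giving 57.74°.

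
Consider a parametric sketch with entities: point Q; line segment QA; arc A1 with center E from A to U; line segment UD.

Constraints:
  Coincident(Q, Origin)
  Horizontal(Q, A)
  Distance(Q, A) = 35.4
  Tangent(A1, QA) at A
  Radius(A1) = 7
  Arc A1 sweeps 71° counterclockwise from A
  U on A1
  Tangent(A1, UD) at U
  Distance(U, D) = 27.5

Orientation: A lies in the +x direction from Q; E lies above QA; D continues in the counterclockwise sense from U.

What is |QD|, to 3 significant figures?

59.5

On A1, A sits at bearing -90° from E; a 71° counterclockwise sweep puts U at bearing -19°, so U = E + 7.0·(cos -19°, sin -19°) = (42.0, 4.72). A1 meets UD tangentially, so EU is at right angles to UD, so UD runs along (−sin -19°, cos -19°); with |UD| = 27.5, D = (51.0, 30.7). Then |QD| = |D − Q| = 59.5.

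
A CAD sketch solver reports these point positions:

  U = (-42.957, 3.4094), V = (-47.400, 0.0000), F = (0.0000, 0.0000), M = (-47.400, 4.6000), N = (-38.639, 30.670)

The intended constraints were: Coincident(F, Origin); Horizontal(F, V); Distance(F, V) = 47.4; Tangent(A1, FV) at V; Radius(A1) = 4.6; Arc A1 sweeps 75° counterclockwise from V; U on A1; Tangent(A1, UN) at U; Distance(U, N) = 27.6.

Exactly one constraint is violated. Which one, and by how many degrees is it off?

Tangent(A1, UN) at U — off by 6.00°.

F = (0.00, 0.00) ✓; F.y = 0.00, V.y = 0.00 ✓; |FV| = 47.40 ✓; ∠(MV, VF) = 90.00° ✓; |MV| = 4.600 ✓; bearing(M→U) − bearing(M→V) = 75.00° ✓; |MU| = 4.600 ✓; ∠(MU, UN) = 84.00° ✗; |UN| = 27.60 ✓.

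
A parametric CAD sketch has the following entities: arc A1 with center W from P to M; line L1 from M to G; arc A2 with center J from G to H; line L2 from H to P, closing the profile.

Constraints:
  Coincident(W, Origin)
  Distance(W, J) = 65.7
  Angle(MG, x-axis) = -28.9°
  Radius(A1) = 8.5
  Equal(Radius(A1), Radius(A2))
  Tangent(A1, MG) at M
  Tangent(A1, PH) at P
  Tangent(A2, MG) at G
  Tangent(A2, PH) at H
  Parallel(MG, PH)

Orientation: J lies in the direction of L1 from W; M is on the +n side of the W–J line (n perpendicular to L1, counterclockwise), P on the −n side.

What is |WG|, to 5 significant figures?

66.248

The slot axis is L1's direction at -28.9°, so u = (cos -28.9°, sin -28.9°) = (0.87546, -0.48328) and n = (−sin -28.9°, cos -28.9°) = (0.48328, 0.87546). W is at the origin and J lies 65.7 along u from W, so J = 65.7·u = (57.518, -31.752). Tangency of A1 to both parallel lines with radius 8.5 puts M and P at W ± 8.5·n: M = (4.1079, 7.4414), P = (-4.1079, -7.4414). Equal radii place G and H the same way about J: G = J + 8.5·n = (61.626, -24.310), H = J − 8.5·n = (53.410, -39.193). Then |WG| = |G − W| = 66.248.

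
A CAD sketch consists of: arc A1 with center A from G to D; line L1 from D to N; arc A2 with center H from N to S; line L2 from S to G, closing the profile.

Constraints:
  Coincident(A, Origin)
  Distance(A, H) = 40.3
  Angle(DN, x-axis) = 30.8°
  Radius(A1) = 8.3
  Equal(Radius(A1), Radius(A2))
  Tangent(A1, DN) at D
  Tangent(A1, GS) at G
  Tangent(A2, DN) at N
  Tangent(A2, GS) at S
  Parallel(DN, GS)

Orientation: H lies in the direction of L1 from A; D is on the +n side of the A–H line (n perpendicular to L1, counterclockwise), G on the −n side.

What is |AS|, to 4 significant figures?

41.15

Tangency of A1 to both parallel lines with radius 8.3 puts D and G at A ± 8.3·n: D = (-4.250, 7.129), G = (4.250, -7.129). Equal radii place N and S the same way about H: N = H + 8.3·n = (30.37, 27.76), S = H − 8.3·n = (38.87, 13.51). Then |AS| = |S − A| = 41.15.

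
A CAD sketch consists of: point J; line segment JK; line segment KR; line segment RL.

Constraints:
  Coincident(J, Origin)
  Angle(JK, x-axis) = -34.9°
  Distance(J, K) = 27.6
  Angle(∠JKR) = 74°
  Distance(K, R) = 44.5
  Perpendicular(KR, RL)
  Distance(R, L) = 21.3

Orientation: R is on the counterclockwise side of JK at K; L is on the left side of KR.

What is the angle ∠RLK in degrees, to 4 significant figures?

64.42°

J is at the origin; JK runs at -34.9° with length 27.6, so K = 27.6·(cos -34.9°, sin -34.9°) = (22.64, -15.79). ∠JKR = 74.0°, so KR runs at -34.9° + (180° − 74.0°) = 71.10° from the x-axis; with |KR| = 44.5, R = K + 44.5·(cos 71.10°, sin 71.10°) = (37.05, 26.31). The perpendicularity gives RL at right angles to KR; with |RL| = 21.3 on the left of KR, L = R + 21.3·(-0.9461, 0.3239) = (16.90, 33.21). Then cos ∠RLK = LR·LK / (|LR||LK|), giving 64.42°.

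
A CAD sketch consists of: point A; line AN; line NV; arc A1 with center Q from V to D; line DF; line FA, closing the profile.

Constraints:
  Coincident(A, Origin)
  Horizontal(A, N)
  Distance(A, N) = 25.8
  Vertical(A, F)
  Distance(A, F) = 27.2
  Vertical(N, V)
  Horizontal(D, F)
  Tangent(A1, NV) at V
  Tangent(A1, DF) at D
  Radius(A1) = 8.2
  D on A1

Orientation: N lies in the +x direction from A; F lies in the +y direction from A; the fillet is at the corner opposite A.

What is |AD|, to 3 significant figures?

32.4

A is at the origin; AN is horizontal with |AN| = 25.8 and N on the +x side, so N = (25.8, 0.00). A and F share the same x with |AF| = 27.2 and F on the +y side, so F = (0.00, 27.2). The virtual corner opposite A is at (25.8, 27.2). The tangent condition forces QV to be normal to NV and since A1 is tangent to DF there, QD ⟂ DF, with radius 8.2, so the center Q sits 8.2 in from both sides at Q = (17.6, 19.0). That places the tangent points at V = (25.8, 19.0) on NV and D = (17.6, 27.2) on DF. Then |AD| = |D − A| = 32.4.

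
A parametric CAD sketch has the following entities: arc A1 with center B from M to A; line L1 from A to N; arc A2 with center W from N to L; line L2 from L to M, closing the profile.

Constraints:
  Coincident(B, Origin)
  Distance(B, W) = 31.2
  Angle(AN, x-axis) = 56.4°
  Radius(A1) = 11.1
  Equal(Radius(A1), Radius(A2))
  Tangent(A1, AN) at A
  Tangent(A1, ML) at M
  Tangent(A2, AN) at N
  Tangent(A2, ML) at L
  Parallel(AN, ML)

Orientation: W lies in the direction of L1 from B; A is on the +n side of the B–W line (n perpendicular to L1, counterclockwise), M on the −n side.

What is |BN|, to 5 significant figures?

33.116

The slot axis is L1's direction at 56.4°, so u = (cos 56.4°, sin 56.4°) = (0.55339, 0.83292) and n = (−sin 56.4°, cos 56.4°) = (-0.83292, 0.55339). B is at the origin and W lies 31.2 along u from B, so W = 31.2·u = (17.266, 25.987). Tangency of A1 to both parallel lines with radius 11.1 puts A and M at B ± 11.1·n: A = (-9.2454, 6.1426), M = (9.2454, -6.1426). Equal radii place N and L the same way about W: N = W + 11.1·n = (8.0204, 32.130), L = W − 11.1·n = (26.511, 19.844). Then |BN| = |N − B| = 33.116.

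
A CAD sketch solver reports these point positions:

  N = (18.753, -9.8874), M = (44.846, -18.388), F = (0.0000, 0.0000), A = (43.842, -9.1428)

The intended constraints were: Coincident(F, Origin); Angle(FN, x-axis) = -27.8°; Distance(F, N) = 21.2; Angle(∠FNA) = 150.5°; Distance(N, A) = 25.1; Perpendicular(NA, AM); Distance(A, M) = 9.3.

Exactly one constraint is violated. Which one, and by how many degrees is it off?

Perpendicular(NA, AM) — off by 4.50°.

F = (0.00, 0.00) ✓; FN at -27.80° ✓; |FN| = 21.20 ✓; ∠FNA = 150.5° ✓; |NA| = 25.10 ✓; ∠(NA, AM) = 85.50° ✗; |AM| = 9.300 ✓.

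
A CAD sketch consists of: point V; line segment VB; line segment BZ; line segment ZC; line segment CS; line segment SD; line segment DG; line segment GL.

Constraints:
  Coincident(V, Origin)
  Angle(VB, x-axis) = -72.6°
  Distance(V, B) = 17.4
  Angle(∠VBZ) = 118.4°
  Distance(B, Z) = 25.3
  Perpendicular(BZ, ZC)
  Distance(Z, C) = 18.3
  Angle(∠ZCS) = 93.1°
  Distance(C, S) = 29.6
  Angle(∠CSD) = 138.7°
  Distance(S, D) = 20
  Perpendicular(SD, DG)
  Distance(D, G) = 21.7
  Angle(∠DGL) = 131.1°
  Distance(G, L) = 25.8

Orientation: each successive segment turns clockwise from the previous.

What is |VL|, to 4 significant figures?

37.93

SD ⟂ DG, so DG runs at -82.40°; with |DG| = 21.7, G = (16.60, -18.54). ∠DGL = 131.1° gives GL at -131.3° from the x-axis; with |GL| = 25.8, L = (-0.4299, -37.92). Then |VL| = |L − V| = 37.93.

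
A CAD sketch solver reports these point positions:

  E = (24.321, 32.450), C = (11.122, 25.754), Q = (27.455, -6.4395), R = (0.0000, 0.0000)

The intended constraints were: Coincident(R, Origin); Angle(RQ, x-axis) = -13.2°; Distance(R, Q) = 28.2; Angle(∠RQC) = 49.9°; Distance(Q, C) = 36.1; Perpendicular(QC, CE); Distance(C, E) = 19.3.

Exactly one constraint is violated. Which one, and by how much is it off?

Distance(C, E) = 19.3 — off by 4.50.

R = (0.00, 0.00) ✓; RQ at -13.20° ✓; |RQ| = 28.20 ✓; ∠RQC = 49.90° ✓; |QC| = 36.10 ✓; ∠(QC, CE) = 90.00° ✓; |CE| = 14.80 ✗.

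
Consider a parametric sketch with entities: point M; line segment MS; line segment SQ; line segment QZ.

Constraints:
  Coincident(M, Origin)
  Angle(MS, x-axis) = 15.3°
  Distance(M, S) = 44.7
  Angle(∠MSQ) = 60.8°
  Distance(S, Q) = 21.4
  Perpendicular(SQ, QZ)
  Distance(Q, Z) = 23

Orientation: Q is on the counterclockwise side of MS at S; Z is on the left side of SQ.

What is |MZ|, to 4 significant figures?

16.02

M is at the origin; MS runs at 15.3° with length 44.7, so S = 44.7·(cos 15.3°, sin 15.3°) = (43.12, 11.80). ∠MSQ = 60.8°, so SQ runs at 15.3° + (180° − 60.8°) = 134.5° from the x-axis; with |SQ| = 21.4, Q = S + 21.4·(cos 134.5°, sin 134.5°) = (28.12, 27.06). SQ is perpendicular to QZ; with |QZ| = 23.0 on the left of SQ, Z = Q + 23.0·(-0.7133, -0.7009) = (11.71, 10.94). Then |MZ| = |Z − M| = 16.02.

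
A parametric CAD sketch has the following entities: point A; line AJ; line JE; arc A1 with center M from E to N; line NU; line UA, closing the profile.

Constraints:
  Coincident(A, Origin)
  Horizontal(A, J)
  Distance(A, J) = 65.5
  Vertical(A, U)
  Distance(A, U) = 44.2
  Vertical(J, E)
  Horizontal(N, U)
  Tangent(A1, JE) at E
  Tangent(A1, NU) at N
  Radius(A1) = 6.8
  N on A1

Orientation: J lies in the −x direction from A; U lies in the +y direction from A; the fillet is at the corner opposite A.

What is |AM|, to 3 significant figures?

69.6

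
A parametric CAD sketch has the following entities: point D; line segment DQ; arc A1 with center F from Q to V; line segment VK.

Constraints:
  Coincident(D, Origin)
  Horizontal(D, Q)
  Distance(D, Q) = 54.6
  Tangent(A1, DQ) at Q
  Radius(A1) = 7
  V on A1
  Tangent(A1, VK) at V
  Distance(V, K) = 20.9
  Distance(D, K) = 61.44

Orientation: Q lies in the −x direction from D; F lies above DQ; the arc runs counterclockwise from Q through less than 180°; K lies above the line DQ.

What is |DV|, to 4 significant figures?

48.77

D is at the origin; D and Q share the same y with |DQ| = 54.6 and Q on the −x side, so Q = (-54.60, 0.000). The tangent condition forces FQ to be normal to DQ, so F = Q + (0, 7) = (-54.60, 7.000). Since FV ⟂ VK (tangency), |FK| = √(7.0² + 20.9²) = 22.04 regardless of where V sits on A1. So K lies on both circle(D, 61.44) and circle(F, 22.04); the above-DQ intersection is K = (-54.15, 29.04). V is the foot of the tangent from K: V = (-47.92, 9.086).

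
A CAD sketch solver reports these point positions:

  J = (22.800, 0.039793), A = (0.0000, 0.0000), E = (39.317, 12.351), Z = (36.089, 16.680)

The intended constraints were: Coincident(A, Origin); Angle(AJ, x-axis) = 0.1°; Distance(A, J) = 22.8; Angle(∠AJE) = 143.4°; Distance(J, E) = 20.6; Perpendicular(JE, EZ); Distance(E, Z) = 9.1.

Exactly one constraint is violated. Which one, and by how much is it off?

Distance(E, Z) = 9.1 — off by 3.70.

A = (0.00, 0.00) ✓; AJ at 0.1000° ✓; |AJ| = 22.80 ✓; ∠AJE = 143.4° ✓; |JE| = 20.60 ✓; ∠(JE, EZ) = 90.01° ✓; |EZ| = 5.400 ✗.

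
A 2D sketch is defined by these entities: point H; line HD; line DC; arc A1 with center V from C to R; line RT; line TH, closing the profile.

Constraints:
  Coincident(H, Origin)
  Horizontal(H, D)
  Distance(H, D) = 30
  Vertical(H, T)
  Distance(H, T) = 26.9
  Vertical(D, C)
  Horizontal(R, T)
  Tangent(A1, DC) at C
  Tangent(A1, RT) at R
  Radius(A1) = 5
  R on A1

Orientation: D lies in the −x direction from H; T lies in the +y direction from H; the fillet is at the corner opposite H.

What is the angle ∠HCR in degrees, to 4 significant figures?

81.13°

The virtual corner opposite H is at (-30.00, 26.90). Since A1 is tangent to DC there, VC ⟂ DC and tangency of A1 to RT means the radius VR is perpendicular to RT, with radius 5.0, so the center V sits 5.0 in from both sides at V = (-25.00, 21.90). That places the tangent points at C = (-30.00, 21.90) on DC and R = (-25.00, 26.90) on RT. Then cos ∠HCR = CH·CR / (|CH||CR|), giving 81.13°.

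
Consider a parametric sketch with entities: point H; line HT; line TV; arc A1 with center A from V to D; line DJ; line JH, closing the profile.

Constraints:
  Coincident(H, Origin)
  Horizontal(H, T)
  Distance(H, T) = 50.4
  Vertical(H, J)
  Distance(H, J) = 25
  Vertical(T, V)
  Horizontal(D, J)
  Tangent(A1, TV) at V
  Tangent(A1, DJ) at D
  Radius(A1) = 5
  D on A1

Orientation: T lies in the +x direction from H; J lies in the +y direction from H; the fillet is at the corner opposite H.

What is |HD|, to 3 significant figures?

51.8

H is at the origin; HT is horizontal with |HT| = 50.4 and T on the +x side, so T = (50.4, 0.00). HJ is vertical with |HJ| = 25.0 and J on the +y side, so J = (0.00, 25.0). The virtual corner opposite H is at (50.4, 25.0). Since A1 is tangent to TV there, AV ⟂ TV and since A1 is tangent to DJ there, AD ⟂ DJ, with radius 5.0, so the center A sits 5.0 in from both sides at A = (45.4, 20.0). That places the tangent points at V = (50.4, 20.0) on TV and D = (45.4, 25.0) on DJ. Then |HD| = |D − H| = 51.8.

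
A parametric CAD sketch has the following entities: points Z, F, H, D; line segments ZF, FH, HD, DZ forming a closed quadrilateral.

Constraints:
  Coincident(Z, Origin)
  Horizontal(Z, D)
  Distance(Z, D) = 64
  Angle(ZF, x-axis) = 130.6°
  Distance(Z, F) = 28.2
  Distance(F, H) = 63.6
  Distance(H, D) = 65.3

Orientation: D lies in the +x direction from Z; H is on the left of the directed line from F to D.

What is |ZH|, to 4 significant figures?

67.00

Z is at the origin; ZD is horizontal with |ZD| = 64.0 and D in +x, so D = (64.0, 0). ZF runs at 130.6° with |ZF| = 28.2, so F = (-18.35, 21.41). H is determined by |FH| = 63.6 and |HD| = 65.3 together: it lies at the intersection of circle(F, 63.6) and circle(D, 65.3). With |FD| = 85.09, the foot of the radical line on FD is 41.26 from F and the perpendicular offset is √(63.6² − 41.26²) = 48.40. Taking the left-of-FD solution: H = (33.76, 57.87).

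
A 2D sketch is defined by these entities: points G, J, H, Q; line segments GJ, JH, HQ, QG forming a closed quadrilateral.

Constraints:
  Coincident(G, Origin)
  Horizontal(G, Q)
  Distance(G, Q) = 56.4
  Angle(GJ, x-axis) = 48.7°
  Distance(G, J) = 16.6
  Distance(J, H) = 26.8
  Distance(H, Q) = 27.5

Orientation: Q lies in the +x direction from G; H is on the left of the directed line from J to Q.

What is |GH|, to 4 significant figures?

41.63

G is at the origin; G and Q share the same y with |GQ| = 56.4 and Q in +x, so Q = (56.4, 0). GJ runs at 48.7° with |GJ| = 16.6, so J = (10.96, 12.47). H is determined by |JH| = 26.8 and |HQ| = 27.5 together: it lies at the intersection of circle(J, 26.8) and circle(Q, 27.5). With |JQ| = 47.12, the foot of the radical line on JQ is 23.16 from J and the perpendicular offset is √(26.8² − 23.16²) = 13.49. Taking the left-of-JQ solution: H = (36.86, 19.35).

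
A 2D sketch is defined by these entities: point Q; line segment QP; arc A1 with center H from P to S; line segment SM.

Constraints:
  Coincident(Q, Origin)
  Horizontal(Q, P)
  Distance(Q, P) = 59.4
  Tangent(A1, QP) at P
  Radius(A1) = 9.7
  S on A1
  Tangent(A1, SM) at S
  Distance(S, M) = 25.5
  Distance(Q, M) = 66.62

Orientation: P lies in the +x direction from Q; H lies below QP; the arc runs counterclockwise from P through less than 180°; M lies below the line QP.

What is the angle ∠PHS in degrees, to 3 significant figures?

103°

Checks: |HS| = 9.700 ✓; ∠(HS, SM) = 90.00° ✓; |SM| = 25.50 ✓; |QM| = 66.62 ✓.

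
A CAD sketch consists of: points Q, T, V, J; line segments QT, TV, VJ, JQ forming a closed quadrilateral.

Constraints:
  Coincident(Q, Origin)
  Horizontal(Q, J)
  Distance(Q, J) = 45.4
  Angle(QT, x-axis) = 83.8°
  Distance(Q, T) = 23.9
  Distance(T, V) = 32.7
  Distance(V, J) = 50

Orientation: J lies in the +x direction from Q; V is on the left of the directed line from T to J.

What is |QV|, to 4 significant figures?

53.20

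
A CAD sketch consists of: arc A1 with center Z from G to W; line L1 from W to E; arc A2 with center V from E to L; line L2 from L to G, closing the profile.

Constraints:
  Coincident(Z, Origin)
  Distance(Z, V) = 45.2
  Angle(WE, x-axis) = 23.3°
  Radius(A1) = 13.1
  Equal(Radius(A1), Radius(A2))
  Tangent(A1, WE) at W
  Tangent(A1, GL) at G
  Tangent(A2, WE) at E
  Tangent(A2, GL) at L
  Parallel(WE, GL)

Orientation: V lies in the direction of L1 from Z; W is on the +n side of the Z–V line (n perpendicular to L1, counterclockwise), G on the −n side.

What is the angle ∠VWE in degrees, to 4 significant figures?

16.16°

The slot axis is L1's direction at 23.3°, so u = (cos 23.3°, sin 23.3°) = (0.9184, 0.3955) and n = (−sin 23.3°, cos 23.3°) = (-0.3955, 0.9184). Z is at the origin and V lies 45.2 along u from Z, so V = 45.2·u = (41.51, 17.88). Tangency of A1 to both parallel lines with radius 13.1 puts W and G at Z ± 13.1·n: W = (-5.182, 12.03), G = (5.182, -12.03). Equal radii place E and L the same way about V: E = V + 13.1·n = (36.33, 29.91), L = V − 13.1·n = (46.70, 5.847). Then cos ∠VWE = WV·WE / (|WV||WE|), giving 16.16°.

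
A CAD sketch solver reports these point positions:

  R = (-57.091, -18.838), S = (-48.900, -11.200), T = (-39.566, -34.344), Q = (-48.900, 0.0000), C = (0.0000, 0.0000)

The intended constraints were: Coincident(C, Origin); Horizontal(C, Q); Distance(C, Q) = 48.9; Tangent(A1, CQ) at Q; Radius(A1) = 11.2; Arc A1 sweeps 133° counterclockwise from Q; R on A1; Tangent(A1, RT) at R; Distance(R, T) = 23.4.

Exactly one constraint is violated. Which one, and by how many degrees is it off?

Tangent(A1, RT) at R — off by 5.50°.

C = (0.00, 0.00) ✓; C.y = 0.00, Q.y = 0.00 ✓; |CQ| = 48.90 ✓; ∠(SQ, QC) = 90.00° ✓; |SQ| = 11.20 ✓; bearing(S→R) − bearing(S→Q) = 133.0° ✓; |SR| = 11.20 ✓; ∠(SR, RT) = 84.50° ✗; |RT| = 23.40 ✓.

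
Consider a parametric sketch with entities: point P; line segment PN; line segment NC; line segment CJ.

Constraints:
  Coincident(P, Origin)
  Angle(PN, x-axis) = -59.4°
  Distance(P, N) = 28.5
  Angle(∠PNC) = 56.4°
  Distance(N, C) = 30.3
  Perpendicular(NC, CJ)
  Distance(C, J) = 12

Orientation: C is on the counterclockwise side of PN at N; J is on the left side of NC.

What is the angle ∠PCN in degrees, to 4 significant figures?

58.53°

P is at the origin; PN runs at -59.4° with length 28.5, so N = 28.5·(cos -59.4°, sin -59.4°) = (14.51, -24.53). ∠PNC = 56.4°, so NC runs at -59.4° + (180° − 56.4°) = 64.20° from the x-axis; with |NC| = 30.3, C = N + 30.3·(cos 64.20°, sin 64.20°) = (27.70, 2.749). Then cos ∠PCN = CP·CN / (|CP||CN|), giving 58.53°.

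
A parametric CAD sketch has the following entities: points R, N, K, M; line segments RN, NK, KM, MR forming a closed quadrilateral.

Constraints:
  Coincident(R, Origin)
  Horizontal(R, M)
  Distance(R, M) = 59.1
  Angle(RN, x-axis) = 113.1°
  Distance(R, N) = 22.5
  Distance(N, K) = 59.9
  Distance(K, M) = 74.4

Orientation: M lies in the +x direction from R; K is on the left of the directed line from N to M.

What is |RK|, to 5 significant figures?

73.385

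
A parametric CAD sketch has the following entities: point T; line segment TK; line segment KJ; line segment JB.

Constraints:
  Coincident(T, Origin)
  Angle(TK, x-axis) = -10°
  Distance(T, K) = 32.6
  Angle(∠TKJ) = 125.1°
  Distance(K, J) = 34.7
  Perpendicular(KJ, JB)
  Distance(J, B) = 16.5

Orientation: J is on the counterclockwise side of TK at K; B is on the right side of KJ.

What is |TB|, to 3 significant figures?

68.7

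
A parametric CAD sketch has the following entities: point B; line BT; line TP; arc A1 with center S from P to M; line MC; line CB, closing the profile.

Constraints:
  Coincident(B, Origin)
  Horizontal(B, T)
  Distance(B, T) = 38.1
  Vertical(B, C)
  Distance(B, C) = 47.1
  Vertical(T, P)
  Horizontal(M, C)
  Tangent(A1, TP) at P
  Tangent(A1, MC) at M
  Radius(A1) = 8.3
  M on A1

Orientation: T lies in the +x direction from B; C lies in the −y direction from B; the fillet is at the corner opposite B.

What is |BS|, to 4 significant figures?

48.92

B is at the origin; BT is horizontal with |BT| = 38.1 and T on the +x side, so T = (38.10, 0.000). BC is vertical with |BC| = 47.1 and C on the −y side, so C = (0.000, -47.10). The virtual corner opposite B is at (38.10, -47.10). Tangency of A1 to TP means the radius SP is perpendicular to TP and tangency of A1 to MC means the radius SM is perpendicular to MC, with radius 8.3, so the center S sits 8.3 in from both sides at S = (29.80, -38.80). Then |BS| = |S − B| = 48.92.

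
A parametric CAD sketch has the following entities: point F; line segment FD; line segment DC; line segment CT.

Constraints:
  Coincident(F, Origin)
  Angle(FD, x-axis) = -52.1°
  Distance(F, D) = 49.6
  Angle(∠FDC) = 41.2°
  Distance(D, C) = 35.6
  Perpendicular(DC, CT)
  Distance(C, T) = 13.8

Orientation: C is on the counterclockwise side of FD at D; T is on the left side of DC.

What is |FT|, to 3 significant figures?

18.9

F is at the origin; FD runs at -52.1° with length 49.6, so D = 49.6·(cos -52.1°, sin -52.1°) = (30.5, -39.1). ∠FDC = 41.2°, so DC runs at -52.1° + (180° − 41.2°) = 86.7° from the x-axis; with |DC| = 35.6, C = D + 35.6·(cos 86.7°, sin 86.7°) = (32.5, -3.60). DC ⟂ CT; with |CT| = 13.8 on the left of DC, T = C + 13.8·(-0.998, 0.0576) = (18.7, -2.80). Then |FT| = |T − F| = 18.9.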